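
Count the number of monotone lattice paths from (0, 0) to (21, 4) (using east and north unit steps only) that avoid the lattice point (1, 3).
Number of paths = 12566

Total paths from (0, 0) to (21, 4): C(25, 21) = 12650. Paths through (1, 3): (paths (0, 0) → (1, 3)) × (paths (1, 3) → (21, 4)) = C(4, 1) · C(21, 20) = 4 · 21 = 84. Avoidance count = 12650 − 84 = 12566.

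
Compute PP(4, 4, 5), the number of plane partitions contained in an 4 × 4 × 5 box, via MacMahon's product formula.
PP(4, 4, 5) = 1646568

Evaluate the triple product over i = 1..4, j = 1..4, k = 1..5. The factors are (2/1) · (3/2) · (4/3) · (5/4) · (6/5) · (3/2) · (4/3) · (5/4) · … (80 factors total). The numerators and denominators telescope so the product is an integer; carrying out the multiplication exactly gives PP(4, 4, 5) = 1646568.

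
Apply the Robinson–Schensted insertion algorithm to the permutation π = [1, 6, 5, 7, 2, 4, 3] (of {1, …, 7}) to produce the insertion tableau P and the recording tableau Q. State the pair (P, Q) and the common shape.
P = [1, 2, 3] / [4, 7] / [5] / [6];  Q = [1, 2, 4] / [3, 6] / [5] / [7];  common shape = (3, 2, 1, 1)

Row-insert the values π_1, π_2, … into P one at a time, bumping the leftmost entry strictly greater than the inserted value down to the next row. The recording tableau Q records, in position (i, j), the step at which that cell was added to P.
  Insert 1 (step 1): P = [1];  Q = [1]
  Insert 6 (step 2): P = [1, 6];  Q = [1, 2]
  Insert 5 (step 3): P = [1, 5] / [6];  Q = [1, 2] / [3]
  Insert 7 (step 4): P = [1, 5, 7] / [6];  Q = [1, 2, 4] / [3]
  Insert 2 (step 5): P = [1, 2, 7] / [5] / [6];  Q = [1, 2, 4] / [3] / [5]
  Insert 4 (step 6): P = [1, 2, 4] / [5, 7] / [6];  Q = [1, 2, 4] / [3, 6] / [5]
  Insert 3 (step 7): P = [1, 2, 3] / [4, 7] / [5] / [6];  Q = [1, 2, 4] / [3, 6] / [5] / [7]
Final shape: (3, 2, 1, 1).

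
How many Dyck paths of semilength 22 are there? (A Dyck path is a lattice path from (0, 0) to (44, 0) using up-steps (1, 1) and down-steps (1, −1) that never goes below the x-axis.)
C_22 = 91482563640

These Dyck paths are counted by the Catalan number C_n = (1/(n + 1)) · C(2n, n). For n = 22: C_22 = (1/23) · C(44, 22) = 2104098963720/23 = 91482563640.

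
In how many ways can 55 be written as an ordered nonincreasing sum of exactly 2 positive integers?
p(55, 2 parts) = 27

Partitions of n into exactly k parts are in bijection with partitions of n − k into at most k parts (subtract 1 from each part). So p(55, exactly 2) = p(53, parts ≤ 2). Computing via the recurrence p(m, j) = p(m, j−1) + p(m−j, j) gives 27.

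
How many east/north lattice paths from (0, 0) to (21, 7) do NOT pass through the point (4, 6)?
Number of paths = 1180260

Total paths from (0, 0) to (21, 7): C(28, 21) = 1184040. Paths through (4, 6): (paths (0, 0) → (4, 6)) × (paths (4, 6) → (21, 7)) = C(10, 4) · C(18, 17) = 210 · 18 = 3780. Avoidance count = 1184040 − 3780 = 1180260.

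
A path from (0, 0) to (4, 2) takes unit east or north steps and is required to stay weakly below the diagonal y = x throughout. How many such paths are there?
Number of paths = 9

By the reflection principle (André's argument), the number of monotone paths to (4, 2) with n ≤ m that never go above y = x is C(6, 4) − C(6, 5) = 15 − 6 = 9.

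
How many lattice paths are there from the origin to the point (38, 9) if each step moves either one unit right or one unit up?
Number of paths = 1362649145

A monotone lattice path from (0, 0) to (38, 9) consists of 38 east steps and 9 north steps in some order, so it is determined by which 38 of the 47 steps are east. The count is C(47, 38) = 1362649145.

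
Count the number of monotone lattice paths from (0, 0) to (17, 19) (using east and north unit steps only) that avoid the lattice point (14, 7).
Number of paths = 8544589200

Total paths from (0, 0) to (17, 19): C(36, 17) = 8597496600. Paths through (14, 7): (paths (0, 0) → (14, 7)) × (paths (14, 7) → (17, 19)) = C(21, 14) · C(15, 3) = 116280 · 455 = 52907400. Avoidance count = 8597496600 − 52907400 = 8544589200.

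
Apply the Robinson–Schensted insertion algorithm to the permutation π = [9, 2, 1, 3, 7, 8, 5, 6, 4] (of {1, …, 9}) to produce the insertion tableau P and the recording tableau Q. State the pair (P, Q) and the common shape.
P = [1, 3, 4, 6] / [2, 5, 8] / [7] / [9];  Q = [1, 4, 5, 6] / [2, 7, 8] / [3] / [9];  common shape = (4, 3, 1, 1)

Row-insert the values π_1, π_2, … into P one at a time, bumping the leftmost entry strictly greater than the inserted value down to the next row. The recording tableau Q records, in position (i, j), the step at which that cell was added to P.
  Insert 9 (step 1): P = [9];  Q = [1]
  Insert 2 (step 2): P = [2] / [9];  Q = [1] / [2]
  Insert 1 (step 3): P = [1] / [2] / [9];  Q = [1] / [2] / [3]
  Insert 3 (step 4): P = [1, 3] / [2] / [9];  Q = [1, 4] / [2] / [3]
  Insert 7 (step 5): P = [1, 3, 7] / [2] / [9];  Q = [1, 4, 5] / [2] / [3]
  Insert 8 (step 6): P = [1, 3, 7, 8] / [2] / [9];  Q = [1, 4, 5, 6] / [2] / [3]
  Insert 5 (step 7): P = [1, 3, 5, 8] / [2, 7] / [9];  Q = [1, 4, 5, 6] / [2, 7] / [3]
  Insert 6 (step 8): P = [1, 3, 5, 6] / [2, 7, 8] / [9];  Q = [1, 4, 5, 6] / [2, 7, 8] / [3]
  Insert 4 (step 9): P = [1, 3, 4, 6] / [2, 5, 8] / [7] / [9];  Q = [1, 4, 5, 6] / [2, 7, 8] / [3] / [9]
Final shape: (4, 3, 1, 1).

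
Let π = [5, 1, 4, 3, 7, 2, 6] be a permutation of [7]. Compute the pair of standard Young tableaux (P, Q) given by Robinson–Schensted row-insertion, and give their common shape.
P = [1, 2, 6] / [3, 7] / [4] / [5];  Q = [1, 3, 5] / [2, 7] / [4] / [6];  common shape = (3, 2, 1, 1)

Row-insert the values π_1, π_2, … into P one at a time, bumping the leftmost entry strictly greater than the inserted value down to the next row. The recording tableau Q records, in position (i, j), the step at which that cell was added to P.
  Insert 5 (step 1): P = [5];  Q = [1]
  Insert 1 (step 2): P = [1] / [5];  Q = [1] / [2]
  Insert 4 (step 3): P = [1, 4] / [5];  Q = [1, 3] / [2]
  Insert 3 (step 4): P = [1, 3] / [4] / [5];  Q = [1, 3] / [2] / [4]
  Insert 7 (step 5): P = [1, 3, 7] / [4] / [5];  Q = [1, 3, 5] / [2] / [4]
  Insert 2 (step 6): P = [1, 2, 7] / [3] / [4] / [5];  Q = [1, 3, 5] / [2] / [4] / [6]
  Insert 6 (step 7): P = [1, 2, 6] / [3, 7] / [4] / [5];  Q = [1, 3, 5] / [2, 7] / [4] / [6]
Final shape: (3, 2, 1, 1).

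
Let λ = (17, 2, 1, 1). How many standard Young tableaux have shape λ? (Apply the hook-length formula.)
# SYT of shape (17, 2, 1, 1) = 14364

Hook-length formula: f^λ = n! / Π hook(c), product over all cells c of the Young diagram. For λ = (17, 2, 1, 1), n = 21 boxes. Hook lengths by row (left-to-right, top-to-bottom): [20, 17, 15, 14, 13, 12, 11, 10, 9, 8, 7, 6, 5, 4, 3, 2, 1]; [4, 1]; [2]; [1]. Product of hooks = 3556874280960000. So f^λ = 21! / 3556874280960000 = 51090942171709440000 / 3556874280960000 = 14364.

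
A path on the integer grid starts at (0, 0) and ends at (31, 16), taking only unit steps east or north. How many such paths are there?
Number of paths = 1503232609098

A monotone lattice path from (0, 0) to (31, 16) consists of 31 east steps and 16 north steps in some order, so it is determined by which 31 of the 47 steps are east. The count is C(47, 31) = 1503232609098.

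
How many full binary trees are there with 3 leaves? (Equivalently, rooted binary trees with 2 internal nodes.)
C_2 = 2

These full binary trees are counted by the Catalan number C_n = (1/(n + 1)) · C(2n, n). For n = 2: C_2 = (1/3) · C(4, 2) = 6/3 = 2.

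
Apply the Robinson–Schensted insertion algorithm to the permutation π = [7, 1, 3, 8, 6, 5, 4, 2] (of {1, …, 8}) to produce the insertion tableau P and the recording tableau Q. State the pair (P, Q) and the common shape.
P = [1, 2, 4] / [3, 8] / [5] / [6] / [7];  Q = [1, 3, 4] / [2, 5] / [6] / [7] / [8];  common shape = (3, 2, 1, 1, 1)

Row-insert the values π_1, π_2, … into P one at a time, bumping the leftmost entry strictly greater than the inserted value down to the next row. The recording tableau Q records, in position (i, j), the step at which that cell was added to P.
  Insert 7 (step 1): P = [7];  Q = [1]
  Insert 1 (step 2): P = [1] / [7];  Q = [1] / [2]
  Insert 3 (step 3): P = [1, 3] / [7];  Q = [1, 3] / [2]
  Insert 8 (step 4): P = [1, 3, 8] / [7];  Q = [1, 3, 4] / [2]
  Insert 6 (step 5): P = [1, 3, 6] / [7, 8];  Q = [1, 3, 4] / [2, 5]
  Insert 5 (step 6): P = [1, 3, 5] / [6, 8] / [7];  Q = [1, 3, 4] / [2, 5] / [6]
  Insert 4 (step 7): P = [1, 3, 4] / [5, 8] / [6] / [7];  Q = [1, 3, 4] / [2, 5] / [6] / [7]
  Insert 2 (step 8): P = [1, 2, 4] / [3, 8] / [5] / [6] / [7];  Q = [1, 3, 4] / [2, 5] / [6] / [7] / [8]
Final shape: (3, 2, 1, 1, 1).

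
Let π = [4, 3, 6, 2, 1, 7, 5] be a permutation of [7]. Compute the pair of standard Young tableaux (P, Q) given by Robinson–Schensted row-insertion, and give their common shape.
P = [1, 5, 7] / [2, 6] / [3] / [4];  Q = [1, 3, 6] / [2, 7] / [4] / [5];  common shape = (3, 2, 1, 1)

Row-insert the values π_1, π_2, … into P one at a time, bumping the leftmost entry strictly greater than the inserted value down to the next row. The recording tableau Q records, in position (i, j), the step at which that cell was added to P.
  Insert 4 (step 1): P = [4];  Q = [1]
  Insert 3 (step 2): P = [3] / [4];  Q = [1] / [2]
  Insert 6 (step 3): P = [3, 6] / [4];  Q = [1, 3] / [2]
  Insert 2 (step 4): P = [2, 6] / [3] / [4];  Q = [1, 3] / [2] / [4]
  Insert 1 (step 5): P = [1, 6] / [2] / [3] / [4];  Q = [1, 3] / [2] / [4] / [5]
  Insert 7 (step 6): P = [1, 6, 7] / [2] / [3] / [4];  Q = [1, 3, 6] / [2] / [4] / [5]
  Insert 5 (step 7): P = [1, 5, 7] / [2, 6] / [3] / [4];  Q = [1, 3, 6] / [2, 7] / [4] / [5]
Final shape: (3, 2, 1, 1).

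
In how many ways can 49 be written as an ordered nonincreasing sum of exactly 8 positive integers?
p(49, 8 parts) = 11018

Partitions of n into exactly k parts are in bijection with partitions of n − k into at most k parts (subtract 1 from each part). So p(49, exactly 8) = p(41, parts ≤ 8). Computing via the recurrence p(m, j) = p(m, j−1) + p(m−j, j) gives 11018.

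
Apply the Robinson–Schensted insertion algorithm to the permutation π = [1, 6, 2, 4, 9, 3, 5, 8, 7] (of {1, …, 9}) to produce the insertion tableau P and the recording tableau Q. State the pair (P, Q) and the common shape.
P = [1, 2, 3, 5, 7] / [4, 8] / [6, 9];  Q = [1, 2, 4, 5, 8] / [3, 7] / [6, 9];  common shape = (5, 2, 2)

Row-insert the values π_1, π_2, … into P one at a time, bumping the leftmost entry strictly greater than the inserted value down to the next row. The recording tableau Q records, in position (i, j), the step at which that cell was added to P.
  Insert 1 (step 1): P = [1];  Q = [1]
  Insert 6 (step 2): P = [1, 6];  Q = [1, 2]
  Insert 2 (step 3): P = [1, 2] / [6];  Q = [1, 2] / [3]
  Insert 4 (step 4): P = [1, 2, 4] / [6];  Q = [1, 2, 4] / [3]
  Insert 9 (step 5): P = [1, 2, 4, 9] / [6];  Q = [1, 2, 4, 5] / [3]
  Insert 3 (step 6): P = [1, 2, 3, 9] / [4] / [6];  Q = [1, 2, 4, 5] / [3] / [6]
  Insert 5 (step 7): P = [1, 2, 3, 5] / [4, 9] / [6];  Q = [1, 2, 4, 5] / [3, 7] / [6]
  Insert 8 (step 8): P = [1, 2, 3, 5, 8] / [4, 9] / [6];  Q = [1, 2, 4, 5, 8] / [3, 7] / [6]
  Insert 7 (step 9): P = [1, 2, 3, 5, 7] / [4, 8] / [6, 9];  Q = [1, 2, 4, 5, 8] / [3, 7] / [6, 9]
Final shape: (5, 2, 2).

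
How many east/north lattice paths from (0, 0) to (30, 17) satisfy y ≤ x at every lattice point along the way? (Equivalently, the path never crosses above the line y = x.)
Number of paths = 1237956266316

By the reflection principle (André's argument), the number of monotone paths to (30, 17) with n ≤ m that never go above y = x is C(47, 30) − C(47, 31) = 2741188875414 − 1503232609098 = 1237956266316.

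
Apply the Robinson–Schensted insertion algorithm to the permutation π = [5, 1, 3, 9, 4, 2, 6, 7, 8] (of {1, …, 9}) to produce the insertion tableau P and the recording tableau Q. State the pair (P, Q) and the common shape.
P = [1, 2, 4, 6, 7, 8] / [3, 9] / [5];  Q = [1, 3, 4, 7, 8, 9] / [2, 5] / [6];  common shape = (6, 2, 1)

Row-insert the values π_1, π_2, … into P one at a time, bumping the leftmost entry strictly greater than the inserted value down to the next row. The recording tableau Q records, in position (i, j), the step at which that cell was added to P.
  Insert 5 (step 1): P = [5];  Q = [1]
  Insert 1 (step 2): P = [1] / [5];  Q = [1] / [2]
  Insert 3 (step 3): P = [1, 3] / [5];  Q = [1, 3] / [2]
  Insert 9 (step 4): P = [1, 3, 9] / [5];  Q = [1, 3, 4] / [2]
  Insert 4 (step 5): P = [1, 3, 4] / [5, 9];  Q = [1, 3, 4] / [2, 5]
  Insert 2 (step 6): P = [1, 2, 4] / [3, 9] / [5];  Q = [1, 3, 4] / [2, 5] / [6]
  Insert 6 (step 7): P = [1, 2, 4, 6] / [3, 9] / [5];  Q = [1, 3, 4, 7] / [2, 5] / [6]
  Insert 7 (step 8): P = [1, 2, 4, 6, 7] / [3, 9] / [5];  Q = [1, 3, 4, 7, 8] / [2, 5] / [6]
  Insert 8 (step 9): P = [1, 2, 4, 6, 7, 8] / [3, 9] / [5];  Q = [1, 3, 4, 7, 8, 9] / [2, 5] / [6]
Final shape: (6, 2, 1).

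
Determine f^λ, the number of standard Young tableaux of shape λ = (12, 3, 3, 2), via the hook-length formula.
# SYT of shape (12, 3, 3, 2) = 2771340

Hook-length formula: f^λ = n! / Π hook(c), product over all cells c of the Young diagram. For λ = (12, 3, 3, 2), n = 20 boxes. Hook lengths by row (left-to-right, top-to-bottom): [15, 14, 12, 9, 8, 7, 6, 5, 4, 3, 2, 1]; [5, 4, 2]; [4, 3, 1]; [2, 1]. Product of hooks = 877879296000. So f^λ = 20! / 877879296000 = 2432902008176640000 / 877879296000 = 2771340.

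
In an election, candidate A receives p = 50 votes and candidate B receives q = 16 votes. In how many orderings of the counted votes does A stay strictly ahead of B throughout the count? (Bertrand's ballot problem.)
Strict-lead orderings = 440671237120764

Total orderings of the 66 votes with 50 for A: C(66, 50) = 855420636763836. By the Bertrand ballot formula (Cycle Lemma / reflection principle), the number of orderings in which A is strictly ahead of B throughout is (p − q)/(p + q) · C(p + q, p) = (50 − 16)/(50 + 16) · 855420636763836 = 440671237120764.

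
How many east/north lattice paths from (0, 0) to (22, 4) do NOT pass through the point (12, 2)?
Number of paths = 8944

Total paths from (0, 0) to (22, 4): C(26, 22) = 14950. Paths through (12, 2): (paths (0, 0) → (12, 2)) × (paths (12, 2) → (22, 4)) = C(14, 12) · C(12, 10) = 91 · 66 = 6006. Avoidance count = 14950 − 6006 = 8944.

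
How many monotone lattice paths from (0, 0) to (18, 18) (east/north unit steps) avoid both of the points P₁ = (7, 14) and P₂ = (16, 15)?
Number of paths = 5922639150

Inclusion–exclusion. Total paths: C(36, 18) = 9075135300. Through P₁: C(21, 7)·C(15, 11) = 158722200. Through P₂: C(31, 16)·C(5, 2) = 3005401950. Since P₁ is strictly southwest of P₂, a monotone path through both must visit P₁ then P₂; paths through both = C(21, 7)·C(10, 9)·C(5, 2) = 11628000. Avoid both = 9075135300 − 158722200 − 3005401950 + 11628000 = 5922639150.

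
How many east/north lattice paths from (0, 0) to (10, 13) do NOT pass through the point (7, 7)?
Number of paths = 855778

Total paths from (0, 0) to (10, 13): C(23, 10) = 1144066. Paths through (7, 7): (paths (0, 0) → (7, 7)) × (paths (7, 7) → (10, 13)) = C(14, 7) · C(9, 3) = 3432 · 84 = 288288. Avoidance count = 1144066 − 288288 = 855778.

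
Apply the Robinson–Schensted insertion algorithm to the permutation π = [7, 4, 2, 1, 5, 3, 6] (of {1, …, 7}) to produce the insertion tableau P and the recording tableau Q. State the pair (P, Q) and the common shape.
P = [1, 3, 6] / [2, 5] / [4] / [7];  Q = [1, 5, 7] / [2, 6] / [3] / [4];  common shape = (3, 2, 1, 1)

Row-insert the values π_1, π_2, … into P one at a time, bumping the leftmost entry strictly greater than the inserted value down to the next row. The recording tableau Q records, in position (i, j), the step at which that cell was added to P.
  Insert 7 (step 1): P = [7];  Q = [1]
  Insert 4 (step 2): P = [4] / [7];  Q = [1] / [2]
  Insert 2 (step 3): P = [2] / [4] / [7];  Q = [1] / [2] / [3]
  Insert 1 (step 4): P = [1] / [2] / [4] / [7];  Q = [1] / [2] / [3] / [4]
  Insert 5 (step 5): P = [1, 5] / [2] / [4] / [7];  Q = [1, 5] / [2] / [3] / [4]
  Insert 3 (step 6): P = [1, 3] / [2, 5] / [4] / [7];  Q = [1, 5] / [2, 6] / [3] / [4]
  Insert 6 (step 7): P = [1, 3, 6] / [2, 5] / [4] / [7];  Q = [1, 5, 7] / [2, 6] / [3] / [4]
Final shape: (3, 2, 1, 1).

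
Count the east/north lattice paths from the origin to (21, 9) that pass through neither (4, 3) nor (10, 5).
Number of paths = 8012610

Inclusion–exclusion. Total paths: C(30, 21) = 14307150. Through P₁: C(7, 4)·C(23, 17) = 3533145. Through P₂: C(15, 10)·C(15, 11) = 4099095. Since P₁ is strictly southwest of P₂, a monotone path through both must visit P₁ then P₂; paths through both = C(7, 4)·C(8, 6)·C(15, 11) = 1337700. Avoid both = 14307150 − 3533145 − 4099095 + 1337700 = 8012610.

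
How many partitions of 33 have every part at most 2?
p(33, parts ≤ 2) = 17

Use the recurrence p(n, m) = p(n, m−1) + p(n−m, m): either the largest part is < m (count p(n, m−1)) or the largest part is exactly m (remove one copy of m, count p(n−m, m)). With p(0, ·) = 1 this gives p(33, parts ≤ 2) = 17. (By conjugating Young diagrams, this also counts partitions of 33 into at most 2 parts.)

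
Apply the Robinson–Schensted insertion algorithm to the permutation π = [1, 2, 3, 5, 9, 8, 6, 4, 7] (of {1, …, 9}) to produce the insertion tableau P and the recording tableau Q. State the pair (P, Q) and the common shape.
P = [1, 2, 3, 4, 6, 7] / [5] / [8] / [9];  Q = [1, 2, 3, 4, 5, 9] / [6] / [7] / [8];  common shape = (6, 1, 1, 1)

Row-insert the values π_1, π_2, … into P one at a time, bumping the leftmost entry strictly greater than the inserted value down to the next row. The recording tableau Q records, in position (i, j), the step at which that cell was added to P.
  Insert 1 (step 1): P = [1];  Q = [1]
  Insert 2 (step 2): P = [1, 2];  Q = [1, 2]
  Insert 3 (step 3): P = [1, 2, 3];  Q = [1, 2, 3]
  Insert 5 (step 4): P = [1, 2, 3, 5];  Q = [1, 2, 3, 4]
  Insert 9 (step 5): P = [1, 2, 3, 5, 9];  Q = [1, 2, 3, 4, 5]
  Insert 8 (step 6): P = [1, 2, 3, 5, 8] / [9];  Q = [1, 2, 3, 4, 5] / [6]
  Insert 6 (step 7): P = [1, 2, 3, 5, 6] / [8] / [9];  Q = [1, 2, 3, 4, 5] / [6] / [7]
  Insert 4 (step 8): P = [1, 2, 3, 4, 6] / [5] / [8] / [9];  Q = [1, 2, 3, 4, 5] / [6] / [7] / [8]
  Insert 7 (step 9): P = [1, 2, 3, 4, 6, 7] / [5] / [8] / [9];  Q = [1, 2, 3, 4, 5, 9] / [6] / [7] / [8]
Final shape: (6, 1, 1, 1).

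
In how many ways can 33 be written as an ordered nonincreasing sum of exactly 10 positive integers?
p(33, 10 parts) = 984

Partitions of n into exactly k parts are in bijection with partitions of n − k into at most k parts (subtract 1 from each part). So p(33, exactly 10) = p(23, parts ≤ 10). Computing via the recurrence p(m, j) = p(m, j−1) + p(m−j, j) gives 984.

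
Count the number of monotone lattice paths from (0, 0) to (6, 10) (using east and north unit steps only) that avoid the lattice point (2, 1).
Number of paths = 5863

Total paths from (0, 0) to (6, 10): C(16, 6) = 8008. Paths through (2, 1): (paths (0, 0) → (2, 1)) × (paths (2, 1) → (6, 10)) = C(3, 2) · C(13, 4) = 3 · 715 = 2145. Avoidance count = 8008 − 2145 = 5863.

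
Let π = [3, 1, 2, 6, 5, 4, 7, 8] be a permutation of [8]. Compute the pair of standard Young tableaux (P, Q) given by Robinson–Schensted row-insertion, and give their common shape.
P = [1, 2, 4, 7, 8] / [3, 5] / [6];  Q = [1, 3, 4, 7, 8] / [2, 5] / [6];  common shape = (5, 2, 1)

Row-insert the values π_1, π_2, … into P one at a time, bumping the leftmost entry strictly greater than the inserted value down to the next row. The recording tableau Q records, in position (i, j), the step at which that cell was added to P.
  Insert 3 (step 1): P = [3];  Q = [1]
  Insert 1 (step 2): P = [1] / [3];  Q = [1] / [2]
  Insert 2 (step 3): P = [1, 2] / [3];  Q = [1, 3] / [2]
  Insert 6 (step 4): P = [1, 2, 6] / [3];  Q = [1, 3, 4] / [2]
  Insert 5 (step 5): P = [1, 2, 5] / [3, 6];  Q = [1, 3, 4] / [2, 5]
  Insert 4 (step 6): P = [1, 2, 4] / [3, 5] / [6];  Q = [1, 3, 4] / [2, 5] / [6]
  Insert 7 (step 7): P = [1, 2, 4, 7] / [3, 5] / [6];  Q = [1, 3, 4, 7] / [2, 5] / [6]
  Insert 8 (step 8): P = [1, 2, 4, 7, 8] / [3, 5] / [6];  Q = [1, 3, 4, 7, 8] / [2, 5] / [6]
Final shape: (5, 2, 1).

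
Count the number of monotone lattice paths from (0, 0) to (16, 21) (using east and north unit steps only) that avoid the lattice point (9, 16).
Number of paths = 11257738470

Total paths from (0, 0) to (16, 21): C(37, 16) = 12875774670. Paths through (9, 16): (paths (0, 0) → (9, 16)) × (paths (9, 16) → (16, 21)) = C(25, 9) · C(12, 7) = 2042975 · 792 = 1618036200. Avoidance count = 12875774670 − 1618036200 = 11257738470.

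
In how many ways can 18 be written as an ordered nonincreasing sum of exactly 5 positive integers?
p(18, 5 parts) = 57

Partitions of n into exactly k parts are in bijection with partitions of n − k into at most k parts (subtract 1 from each part). So p(18, exactly 5) = p(13, parts ≤ 5). Computing via the recurrence p(m, j) = p(m, j−1) + p(m−j, j) gives 57.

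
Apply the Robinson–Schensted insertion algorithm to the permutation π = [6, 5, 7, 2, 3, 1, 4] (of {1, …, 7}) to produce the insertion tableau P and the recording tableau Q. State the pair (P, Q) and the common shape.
P = [1, 3, 4] / [2, 7] / [5] / [6];  Q = [1, 3, 7] / [2, 5] / [4] / [6];  common shape = (3, 2, 1, 1)

Row-insert the values π_1, π_2, … into P one at a time, bumping the leftmost entry strictly greater than the inserted value down to the next row. The recording tableau Q records, in position (i, j), the step at which that cell was added to P.
  Insert 6 (step 1): P = [6];  Q = [1]
  Insert 5 (step 2): P = [5] / [6];  Q = [1] / [2]
  Insert 7 (step 3): P = [5, 7] / [6];  Q = [1, 3] / [2]
  Insert 2 (step 4): P = [2, 7] / [5] / [6];  Q = [1, 3] / [2] / [4]
  Insert 3 (step 5): P = [2, 3] / [5, 7] / [6];  Q = [1, 3] / [2, 5] / [4]
  Insert 1 (step 6): P = [1, 3] / [2, 7] / [5] / [6];  Q = [1, 3] / [2, 5] / [4] / [6]
  Insert 4 (step 7): P = [1, 3, 4] / [2, 7] / [5] / [6];  Q = [1, 3, 7] / [2, 5] / [4] / [6]
Final shape: (3, 2, 1, 1).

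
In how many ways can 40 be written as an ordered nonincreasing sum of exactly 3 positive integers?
p(40, 3 parts) = 133

Partitions of n into exactly k parts are in bijection with partitions of n − k into at most k parts (subtract 1 from each part). So p(40, exactly 3) = p(37, parts ≤ 3). Computing via the recurrence p(m, j) = p(m, j−1) + p(m−j, j) gives 133.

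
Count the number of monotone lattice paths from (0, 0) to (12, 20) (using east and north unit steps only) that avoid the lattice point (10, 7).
Number of paths = 223750800

Total paths from (0, 0) to (12, 20): C(32, 12) = 225792840. Paths through (10, 7): (paths (0, 0) → (10, 7)) × (paths (10, 7) → (12, 20)) = C(17, 10) · C(15, 2) = 19448 · 105 = 2042040. Avoidance count = 225792840 − 2042040 = 223750800.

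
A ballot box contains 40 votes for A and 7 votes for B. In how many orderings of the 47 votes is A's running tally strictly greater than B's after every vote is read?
Strict-lead orderings = 44157861

Total orderings of the 47 votes with 40 for A: C(47, 40) = 62891499. By the Bertrand ballot formula (Cycle Lemma / reflection principle), the number of orderings in which A is strictly ahead of B throughout is (p − q)/(p + q) · C(p + q, p) = (40 − 7)/(40 + 7) · 62891499 = 44157861.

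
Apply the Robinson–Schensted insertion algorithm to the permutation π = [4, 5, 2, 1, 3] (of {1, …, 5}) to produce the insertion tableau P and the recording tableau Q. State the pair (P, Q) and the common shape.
P = [1, 3] / [2, 5] / [4];  Q = [1, 2] / [3, 5] / [4];  common shape = (2, 2, 1)

Row-insert the values π_1, π_2, … into P one at a time, bumping the leftmost entry strictly greater than the inserted value down to the next row. The recording tableau Q records, in position (i, j), the step at which that cell was added to P.
  Insert 4 (step 1): P = [4];  Q = [1]
  Insert 5 (step 2): P = [4, 5];  Q = [1, 2]
  Insert 2 (step 3): P = [2, 5] / [4];  Q = [1, 2] / [3]
  Insert 1 (step 4): P = [1, 5] / [2] / [4];  Q = [1, 2] / [3] / [4]
  Insert 3 (step 5): P = [1, 3] / [2, 5] / [4];  Q = [1, 2] / [3, 5] / [4]
Final shape: (2, 2, 1).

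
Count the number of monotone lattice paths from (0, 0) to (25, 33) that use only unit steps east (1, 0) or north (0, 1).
Number of paths = 17451799771031262

A monotone lattice path from (0, 0) to (25, 33) consists of 25 east steps and 33 north steps in some order, so it is determined by which 25 of the 58 steps are east. The count is C(58, 25) = 17451799771031262.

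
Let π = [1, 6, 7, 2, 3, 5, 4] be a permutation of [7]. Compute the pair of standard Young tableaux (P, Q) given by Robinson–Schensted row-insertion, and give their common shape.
P = [1, 2, 3, 4] / [5, 7] / [6];  Q = [1, 2, 3, 6] / [4, 5] / [7];  common shape = (4, 2, 1)

Row-insert the values π_1, π_2, … into P one at a time, bumping the leftmost entry strictly greater than the inserted value down to the next row. The recording tableau Q records, in position (i, j), the step at which that cell was added to P.
  Insert 1 (step 1): P = [1];  Q = [1]
  Insert 6 (step 2): P = [1, 6];  Q = [1, 2]
  Insert 7 (step 3): P = [1, 6, 7];  Q = [1, 2, 3]
  Insert 2 (step 4): P = [1, 2, 7] / [6];  Q = [1, 2, 3] / [4]
  Insert 3 (step 5): P = [1, 2, 3] / [6, 7];  Q = [1, 2, 3] / [4, 5]
  Insert 5 (step 6): P = [1, 2, 3, 5] / [6, 7];  Q = [1, 2, 3, 6] / [4, 5]
  Insert 4 (step 7): P = [1, 2, 3, 4] / [5, 7] / [6];  Q = [1, 2, 3, 6] / [4, 5] / [7]
Final shape: (4, 2, 1).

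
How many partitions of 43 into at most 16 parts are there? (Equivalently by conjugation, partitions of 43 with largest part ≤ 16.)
p(43, parts ≤ 16) = 51643

Use the recurrence p(n, m) = p(n, m−1) + p(n−m, m): either the largest part is < m (count p(n, m−1)) or the largest part is exactly m (remove one copy of m, count p(n−m, m)). With p(0, ·) = 1 this gives p(43, parts ≤ 16) = 51643. (By conjugating Young diagrams, this also counts partitions of 43 into at most 16 parts.)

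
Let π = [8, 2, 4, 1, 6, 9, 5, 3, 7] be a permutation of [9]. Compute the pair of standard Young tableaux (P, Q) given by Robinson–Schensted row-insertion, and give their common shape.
P = [1, 3, 5, 7] / [2, 4, 9] / [6] / [8];  Q = [1, 3, 5, 6] / [2, 7, 9] / [4] / [8];  common shape = (4, 3, 1, 1)

Row-insert the values π_1, π_2, … into P one at a time, bumping the leftmost entry strictly greater than the inserted value down to the next row. The recording tableau Q records, in position (i, j), the step at which that cell was added to P.
  Insert 8 (step 1): P = [8];  Q = [1]
  Insert 2 (step 2): P = [2] / [8];  Q = [1] / [2]
  Insert 4 (step 3): P = [2, 4] / [8];  Q = [1, 3] / [2]
  Insert 1 (step 4): P = [1, 4] / [2] / [8];  Q = [1, 3] / [2] / [4]
  Insert 6 (step 5): P = [1, 4, 6] / [2] / [8];  Q = [1, 3, 5] / [2] / [4]
  Insert 9 (step 6): P = [1, 4, 6, 9] / [2] / [8];  Q = [1, 3, 5, 6] / [2] / [4]
  Insert 5 (step 7): P = [1, 4, 5, 9] / [2, 6] / [8];  Q = [1, 3, 5, 6] / [2, 7] / [4]
  Insert 3 (step 8): P = [1, 3, 5, 9] / [2, 4] / [6] / [8];  Q = [1, 3, 5, 6] / [2, 7] / [4] / [8]
  Insert 7 (step 9): P = [1, 3, 5, 7] / [2, 4, 9] / [6] / [8];  Q = [1, 3, 5, 6] / [2, 7, 9] / [4] / [8]
Final shape: (4, 3, 1, 1).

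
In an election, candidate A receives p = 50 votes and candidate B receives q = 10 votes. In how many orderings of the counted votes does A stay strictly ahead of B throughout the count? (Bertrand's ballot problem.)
Strict-lead orderings = 50262685044

Total orderings of the 60 votes with 50 for A: C(60, 50) = 75394027566. By the Bertrand ballot formula (Cycle Lemma / reflection principle), the number of orderings in which A is strictly ahead of B throughout is (p − q)/(p + q) · C(p + q, p) = (50 − 10)/(50 + 10) · 75394027566 = 50262685044.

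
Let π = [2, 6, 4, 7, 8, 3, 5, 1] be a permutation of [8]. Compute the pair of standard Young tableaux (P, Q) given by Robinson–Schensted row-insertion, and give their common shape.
P = [1, 3, 5, 8] / [2, 7] / [4] / [6];  Q = [1, 2, 4, 5] / [3, 7] / [6] / [8];  common shape = (4, 2, 1, 1)

Row-insert the values π_1, π_2, … into P one at a time, bumping the leftmost entry strictly greater than the inserted value down to the next row. The recording tableau Q records, in position (i, j), the step at which that cell was added to P.
  Insert 2 (step 1): P = [2];  Q = [1]
  Insert 6 (step 2): P = [2, 6];  Q = [1, 2]
  Insert 4 (step 3): P = [2, 4] / [6];  Q = [1, 2] / [3]
  Insert 7 (step 4): P = [2, 4, 7] / [6];  Q = [1, 2, 4] / [3]
  Insert 8 (step 5): P = [2, 4, 7, 8] / [6];  Q = [1, 2, 4, 5] / [3]
  Insert 3 (step 6): P = [2, 3, 7, 8] / [4] / [6];  Q = [1, 2, 4, 5] / [3] / [6]
  Insert 5 (step 7): P = [2, 3, 5, 8] / [4, 7] / [6];  Q = [1, 2, 4, 5] / [3, 7] / [6]
  Insert 1 (step 8): P = [1, 3, 5, 8] / [2, 7] / [4] / [6];  Q = [1, 2, 4, 5] / [3, 7] / [6] / [8]
Final shape: (4, 2, 1, 1).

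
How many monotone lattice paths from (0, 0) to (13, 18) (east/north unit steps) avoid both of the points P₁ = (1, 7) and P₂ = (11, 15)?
Number of paths = 121675491

Inclusion–exclusion. Total paths: C(31, 13) = 206253075. Through P₁: C(8, 1)·C(23, 12) = 10816624. Through P₂: C(26, 11)·C(5, 2) = 77261600. Since P₁ is strictly southwest of P₂, a monotone path through both must visit P₁ then P₂; paths through both = C(8, 1)·C(18, 10)·C(5, 2) = 3500640. Avoid both = 206253075 − 10816624 − 77261600 + 3500640 = 121675491.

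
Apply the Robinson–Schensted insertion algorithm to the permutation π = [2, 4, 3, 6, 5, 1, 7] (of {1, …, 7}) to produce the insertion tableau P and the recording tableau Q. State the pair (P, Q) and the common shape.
P = [1, 3, 5, 7] / [2, 6] / [4];  Q = [1, 2, 4, 7] / [3, 5] / [6];  common shape = (4, 2, 1)

Row-insert the values π_1, π_2, … into P one at a time, bumping the leftmost entry strictly greater than the inserted value down to the next row. The recording tableau Q records, in position (i, j), the step at which that cell was added to P.
  Insert 2 (step 1): P = [2];  Q = [1]
  Insert 4 (step 2): P = [2, 4];  Q = [1, 2]
  Insert 3 (step 3): P = [2, 3] / [4];  Q = [1, 2] / [3]
  Insert 6 (step 4): P = [2, 3, 6] / [4];  Q = [1, 2, 4] / [3]
  Insert 5 (step 5): P = [2, 3, 5] / [4, 6];  Q = [1, 2, 4] / [3, 5]
  Insert 1 (step 6): P = [1, 3, 5] / [2, 6] / [4];  Q = [1, 2, 4] / [3, 5] / [6]
  Insert 7 (step 7): P = [1, 3, 5, 7] / [2, 6] / [4];  Q = [1, 2, 4, 7] / [3, 5] / [6]
Final shape: (4, 2, 1).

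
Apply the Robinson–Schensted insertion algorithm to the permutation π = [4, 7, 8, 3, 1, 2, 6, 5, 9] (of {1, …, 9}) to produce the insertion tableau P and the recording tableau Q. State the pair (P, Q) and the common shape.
P = [1, 2, 5, 9] / [3, 6, 8] / [4, 7];  Q = [1, 2, 3, 9] / [4, 6, 7] / [5, 8];  common shape = (4, 3, 2)

Row-insert the values π_1, π_2, … into P one at a time, bumping the leftmost entry strictly greater than the inserted value down to the next row. The recording tableau Q records, in position (i, j), the step at which that cell was added to P.
  Insert 4 (step 1): P = [4];  Q = [1]
  Insert 7 (step 2): P = [4, 7];  Q = [1, 2]
  Insert 8 (step 3): P = [4, 7, 8];  Q = [1, 2, 3]
  Insert 3 (step 4): P = [3, 7, 8] / [4];  Q = [1, 2, 3] / [4]
  Insert 1 (step 5): P = [1, 7, 8] / [3] / [4];  Q = [1, 2, 3] / [4] / [5]
  Insert 2 (step 6): P = [1, 2, 8] / [3, 7] / [4];  Q = [1, 2, 3] / [4, 6] / [5]
  Insert 6 (step 7): P = [1, 2, 6] / [3, 7, 8] / [4];  Q = [1, 2, 3] / [4, 6, 7] / [5]
  Insert 5 (step 8): P = [1, 2, 5] / [3, 6, 8] / [4, 7];  Q = [1, 2, 3] / [4, 6, 7] / [5, 8]
  Insert 9 (step 9): P = [1, 2, 5, 9] / [3, 6, 8] / [4, 7];  Q = [1, 2, 3, 9] / [4, 6, 7] / [5, 8]
Final shape: (4, 3, 2).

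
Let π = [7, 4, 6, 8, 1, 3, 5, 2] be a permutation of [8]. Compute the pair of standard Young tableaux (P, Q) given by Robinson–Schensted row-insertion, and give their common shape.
P = [1, 2, 5] / [3, 6, 8] / [4] / [7];  Q = [1, 3, 4] / [2, 6, 7] / [5] / [8];  common shape = (3, 3, 1, 1)

Row-insert the values π_1, π_2, … into P one at a time, bumping the leftmost entry strictly greater than the inserted value down to the next row. The recording tableau Q records, in position (i, j), the step at which that cell was added to P.
  Insert 7 (step 1): P = [7];  Q = [1]
  Insert 4 (step 2): P = [4] / [7];  Q = [1] / [2]
  Insert 6 (step 3): P = [4, 6] / [7];  Q = [1, 3] / [2]
  Insert 8 (step 4): P = [4, 6, 8] / [7];  Q = [1, 3, 4] / [2]
  Insert 1 (step 5): P = [1, 6, 8] / [4] / [7];  Q = [1, 3, 4] / [2] / [5]
  Insert 3 (step 6): P = [1, 3, 8] / [4, 6] / [7];  Q = [1, 3, 4] / [2, 6] / [5]
  Insert 5 (step 7): P = [1, 3, 5] / [4, 6, 8] / [7];  Q = [1, 3, 4] / [2, 6, 7] / [5]
  Insert 2 (step 8): P = [1, 2, 5] / [3, 6, 8] / [4] / [7];  Q = [1, 3, 4] / [2, 6, 7] / [5] / [8]
Final shape: (3, 3, 1, 1).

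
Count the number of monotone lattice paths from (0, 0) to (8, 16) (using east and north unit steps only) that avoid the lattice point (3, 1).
Number of paths = 673455

Total paths from (0, 0) to (8, 16): C(24, 8) = 735471. Paths through (3, 1): (paths (0, 0) → (3, 1)) × (paths (3, 1) → (8, 16)) = C(4, 3) · C(20, 5) = 4 · 15504 = 62016. Avoidance count = 735471 − 62016 = 673455.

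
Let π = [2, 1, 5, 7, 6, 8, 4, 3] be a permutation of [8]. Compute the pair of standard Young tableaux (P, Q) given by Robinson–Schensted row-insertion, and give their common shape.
P = [1, 3, 6, 8] / [2, 4] / [5] / [7];  Q = [1, 3, 4, 6] / [2, 5] / [7] / [8];  common shape = (4, 2, 1, 1)

Row-insert the values π_1, π_2, … into P one at a time, bumping the leftmost entry strictly greater than the inserted value down to the next row. The recording tableau Q records, in position (i, j), the step at which that cell was added to P.
  Insert 2 (step 1): P = [2];  Q = [1]
  Insert 1 (step 2): P = [1] / [2];  Q = [1] / [2]
  Insert 5 (step 3): P = [1, 5] / [2];  Q = [1, 3] / [2]
  Insert 7 (step 4): P = [1, 5, 7] / [2];  Q = [1, 3, 4] / [2]
  Insert 6 (step 5): P = [1, 5, 6] / [2, 7];  Q = [1, 3, 4] / [2, 5]
  Insert 8 (step 6): P = [1, 5, 6, 8] / [2, 7];  Q = [1, 3, 4, 6] / [2, 5]
  Insert 4 (step 7): P = [1, 4, 6, 8] / [2, 5] / [7];  Q = [1, 3, 4, 6] / [2, 5] / [7]
  Insert 3 (step 8): P = [1, 3, 6, 8] / [2, 4] / [5] / [7];  Q = [1, 3, 4, 6] / [2, 5] / [7] / [8]
Final shape: (4, 2, 1, 1).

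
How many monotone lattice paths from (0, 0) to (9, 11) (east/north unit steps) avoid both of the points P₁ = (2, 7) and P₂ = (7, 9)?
Number of paths = 91976

Inclusion–exclusion. Total paths: C(20, 9) = 167960. Through P₁: C(9, 2)·C(11, 7) = 11880. Through P₂: C(16, 7)·C(4, 2) = 68640. Since P₁ is strictly southwest of P₂, a monotone path through both must visit P₁ then P₂; paths through both = C(9, 2)·C(7, 5)·C(4, 2) = 4536. Avoid both = 167960 − 11880 − 68640 + 4536 = 91976.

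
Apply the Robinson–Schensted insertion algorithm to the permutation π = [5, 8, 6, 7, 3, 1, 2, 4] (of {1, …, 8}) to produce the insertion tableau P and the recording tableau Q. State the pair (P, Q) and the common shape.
P = [1, 2, 4] / [3, 6, 7] / [5] / [8];  Q = [1, 2, 4] / [3, 7, 8] / [5] / [6];  common shape = (3, 3, 1, 1)

Row-insert the values π_1, π_2, … into P one at a time, bumping the leftmost entry strictly greater than the inserted value down to the next row. The recording tableau Q records, in position (i, j), the step at which that cell was added to P.
  Insert 5 (step 1): P = [5];  Q = [1]
  Insert 8 (step 2): P = [5, 8];  Q = [1, 2]
  Insert 6 (step 3): P = [5, 6] / [8];  Q = [1, 2] / [3]
  Insert 7 (step 4): P = [5, 6, 7] / [8];  Q = [1, 2, 4] / [3]
  Insert 3 (step 5): P = [3, 6, 7] / [5] / [8];  Q = [1, 2, 4] / [3] / [5]
  Insert 1 (step 6): P = [1, 6, 7] / [3] / [5] / [8];  Q = [1, 2, 4] / [3] / [5] / [6]
  Insert 2 (step 7): P = [1, 2, 7] / [3, 6] / [5] / [8];  Q = [1, 2, 4] / [3, 7] / [5] / [6]
  Insert 4 (step 8): P = [1, 2, 4] / [3, 6, 7] / [5] / [8];  Q = [1, 2, 4] / [3, 7, 8] / [5] / [6]
Final shape: (3, 3, 1, 1).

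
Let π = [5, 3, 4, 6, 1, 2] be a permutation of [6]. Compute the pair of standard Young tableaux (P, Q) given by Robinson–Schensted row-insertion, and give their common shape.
P = [1, 2, 6] / [3, 4] / [5];  Q = [1, 3, 4] / [2, 6] / [5];  common shape = (3, 2, 1)

Row-insert the values π_1, π_2, … into P one at a time, bumping the leftmost entry strictly greater than the inserted value down to the next row. The recording tableau Q records, in position (i, j), the step at which that cell was added to P.
  Insert 5 (step 1): P = [5];  Q = [1]
  Insert 3 (step 2): P = [3] / [5];  Q = [1] / [2]
  Insert 4 (step 3): P = [3, 4] / [5];  Q = [1, 3] / [2]
  Insert 6 (step 4): P = [3, 4, 6] / [5];  Q = [1, 3, 4] / [2]
  Insert 1 (step 5): P = [1, 4, 6] / [3] / [5];  Q = [1, 3, 4] / [2] / [5]
  Insert 2 (step 6): P = [1, 2, 6] / [3, 4] / [5];  Q = [1, 3, 4] / [2, 6] / [5]
Final shape: (3, 2, 1).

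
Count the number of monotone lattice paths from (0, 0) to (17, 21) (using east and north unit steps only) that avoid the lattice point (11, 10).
Number of paths = 24415930164

Total paths from (0, 0) to (17, 21): C(38, 17) = 28781143380. Paths through (11, 10): (paths (0, 0) → (11, 10)) × (paths (11, 10) → (17, 21)) = C(21, 11) · C(17, 6) = 352716 · 12376 = 4365213216. Avoidance count = 28781143380 − 4365213216 = 24415930164.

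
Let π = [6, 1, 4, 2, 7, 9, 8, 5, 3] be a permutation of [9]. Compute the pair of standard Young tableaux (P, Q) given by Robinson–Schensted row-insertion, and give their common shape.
P = [1, 2, 3, 8] / [4, 5] / [6, 7] / [9];  Q = [1, 3, 5, 6] / [2, 7] / [4, 8] / [9];  common shape = (4, 2, 2, 1)

Row-insert the values π_1, π_2, … into P one at a time, bumping the leftmost entry strictly greater than the inserted value down to the next row. The recording tableau Q records, in position (i, j), the step at which that cell was added to P.
  Insert 6 (step 1): P = [6];  Q = [1]
  Insert 1 (step 2): P = [1] / [6];  Q = [1] / [2]
  Insert 4 (step 3): P = [1, 4] / [6];  Q = [1, 3] / [2]
  Insert 2 (step 4): P = [1, 2] / [4] / [6];  Q = [1, 3] / [2] / [4]
  Insert 7 (step 5): P = [1, 2, 7] / [4] / [6];  Q = [1, 3, 5] / [2] / [4]
  Insert 9 (step 6): P = [1, 2, 7, 9] / [4] / [6];  Q = [1, 3, 5, 6] / [2] / [4]
  Insert 8 (step 7): P = [1, 2, 7, 8] / [4, 9] / [6];  Q = [1, 3, 5, 6] / [2, 7] / [4]
  Insert 5 (step 8): P = [1, 2, 5, 8] / [4, 7] / [6, 9];  Q = [1, 3, 5, 6] / [2, 7] / [4, 8]
  Insert 3 (step 9): P = [1, 2, 3, 8] / [4, 5] / [6, 7] / [9];  Q = [1, 3, 5, 6] / [2, 7] / [4, 8] / [9]
Final shape: (4, 2, 2, 1).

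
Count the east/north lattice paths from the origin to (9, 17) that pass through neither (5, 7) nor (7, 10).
Number of paths = 1916750

Inclusion–exclusion. Total paths: C(26, 9) = 3124550. Through P₁: C(12, 5)·C(14, 4) = 792792. Through P₂: C(17, 7)·C(9, 2) = 700128. Since P₁ is strictly southwest of P₂, a monotone path through both must visit P₁ then P₂; paths through both = C(12, 5)·C(5, 2)·C(9, 2) = 285120. Avoid both = 3124550 − 792792 − 700128 + 285120 = 1916750.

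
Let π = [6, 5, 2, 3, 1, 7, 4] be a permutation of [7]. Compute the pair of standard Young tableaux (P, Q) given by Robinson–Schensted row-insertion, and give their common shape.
P = [1, 3, 4] / [2, 7] / [5] / [6];  Q = [1, 4, 6] / [2, 7] / [3] / [5];  common shape = (3, 2, 1, 1)

Row-insert the values π_1, π_2, … into P one at a time, bumping the leftmost entry strictly greater than the inserted value down to the next row. The recording tableau Q records, in position (i, j), the step at which that cell was added to P.
  Insert 6 (step 1): P = [6];  Q = [1]
  Insert 5 (step 2): P = [5] / [6];  Q = [1] / [2]
  Insert 2 (step 3): P = [2] / [5] / [6];  Q = [1] / [2] / [3]
  Insert 3 (step 4): P = [2, 3] / [5] / [6];  Q = [1, 4] / [2] / [3]
  Insert 1 (step 5): P = [1, 3] / [2] / [5] / [6];  Q = [1, 4] / [2] / [3] / [5]
  Insert 7 (step 6): P = [1, 3, 7] / [2] / [5] / [6];  Q = [1, 4, 6] / [2] / [3] / [5]
  Insert 4 (step 7): P = [1, 3, 4] / [2, 7] / [5] / [6];  Q = [1, 4, 6] / [2, 7] / [3] / [5]
Final shape: (3, 2, 1, 1).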